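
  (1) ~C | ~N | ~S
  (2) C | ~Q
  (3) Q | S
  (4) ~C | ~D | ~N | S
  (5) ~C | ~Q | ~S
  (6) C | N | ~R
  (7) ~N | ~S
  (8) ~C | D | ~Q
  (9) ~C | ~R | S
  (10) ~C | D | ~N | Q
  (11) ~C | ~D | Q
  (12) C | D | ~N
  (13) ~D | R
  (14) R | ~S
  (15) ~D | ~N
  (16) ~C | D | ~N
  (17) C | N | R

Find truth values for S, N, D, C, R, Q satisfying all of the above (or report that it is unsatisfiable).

S = True; N = False; D = False; C = True; R = True; Q = False

Set S = True.
  then (~N | ~S) forces N = False.
  then (R | ~S) forces R = True.
  then (C | N | ~R) forces C = True.
  then (~C | ~Q | ~S) forces Q = False.
  then (~C | ~D | Q) forces D = False.
All clauses satisfied.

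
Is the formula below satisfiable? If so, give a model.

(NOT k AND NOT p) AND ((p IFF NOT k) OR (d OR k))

p = False, k = False, d = True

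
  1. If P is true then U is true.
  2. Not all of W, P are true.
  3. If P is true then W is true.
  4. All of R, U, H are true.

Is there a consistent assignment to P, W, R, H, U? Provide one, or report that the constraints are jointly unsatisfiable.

P = False, W = False, R = True, H = True, U = True

  (1) P=F ⇒ U: vacuous ✓
  (2) {W, P}: 0/2 true — not all ✓
  (3) P=F ⇒ W: vacuous ✓
  (4) {R, U, H}: all 3 true ✓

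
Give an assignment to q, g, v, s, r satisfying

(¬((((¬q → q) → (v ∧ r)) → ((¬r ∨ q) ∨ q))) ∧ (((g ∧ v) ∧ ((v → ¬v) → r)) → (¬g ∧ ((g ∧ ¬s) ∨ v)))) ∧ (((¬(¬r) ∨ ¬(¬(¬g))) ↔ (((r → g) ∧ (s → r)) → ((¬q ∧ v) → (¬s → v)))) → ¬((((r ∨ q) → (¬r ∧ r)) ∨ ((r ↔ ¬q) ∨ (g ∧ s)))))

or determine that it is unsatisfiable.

UNSATISFIABLE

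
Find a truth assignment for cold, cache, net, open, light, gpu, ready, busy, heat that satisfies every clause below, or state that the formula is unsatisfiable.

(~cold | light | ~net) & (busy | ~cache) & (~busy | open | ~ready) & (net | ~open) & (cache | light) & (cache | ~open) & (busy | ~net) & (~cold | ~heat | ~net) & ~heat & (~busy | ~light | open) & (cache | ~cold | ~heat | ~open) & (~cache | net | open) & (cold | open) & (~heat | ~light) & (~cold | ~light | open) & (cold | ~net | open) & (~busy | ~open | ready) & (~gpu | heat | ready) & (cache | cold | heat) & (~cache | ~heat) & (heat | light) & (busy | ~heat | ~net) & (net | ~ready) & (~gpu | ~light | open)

cold = True; cache = True; net = True; open = True; light = True; gpu = True; ready = True; busy = True; heat = False

Unit clause (~heat) forces heat = False.
In (heat | light) only light is left, so light = True.
Set cold = True.
  then (~cold | ~light | open) forces open = True.
  then (net | ~open) forces net = True.
  then (cache | ~open) forces cache = True.
  then (busy | ~net) forces busy = True.
  then (~busy | ~open | ready) forces ready = True.
Set gpu = True.
All clauses satisfied.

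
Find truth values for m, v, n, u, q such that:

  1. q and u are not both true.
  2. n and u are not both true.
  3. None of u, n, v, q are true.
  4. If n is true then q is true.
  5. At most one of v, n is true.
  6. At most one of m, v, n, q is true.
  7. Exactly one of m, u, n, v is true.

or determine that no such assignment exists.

m = True, v = False, n = False, u = False, q = False

  (1) q=F, u=F — not both ✓
  (2) n=F, u=F — not both ✓
  (3) {u, n, v, q}: 0 true — none ✓
  (4) n=F ⇒ q: vacuous ✓
  (5) {v, n}: 0 true — at most one ✓
  (6) {m, v, n, q}: 1 true — at most one ✓
  (7) {m, u, n, v}: 1 true — exactly one ✓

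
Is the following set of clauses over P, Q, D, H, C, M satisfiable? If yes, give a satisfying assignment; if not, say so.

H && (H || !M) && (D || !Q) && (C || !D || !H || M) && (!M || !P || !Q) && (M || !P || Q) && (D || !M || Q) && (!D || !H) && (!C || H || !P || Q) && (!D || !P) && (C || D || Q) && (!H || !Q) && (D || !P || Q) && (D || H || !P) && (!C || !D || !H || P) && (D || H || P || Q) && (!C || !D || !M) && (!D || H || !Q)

P=F; Q=F; D=F; H=T; C=T; M=F

Unit clause (H) forces H = True.
In (!D || !H) only !D is left, so D = False.
In (!H || !Q) only !Q is left, so Q = False.
In (D || !P || Q) only !P is left, so P = False.
In (D || !M || Q) only !M is left, so M = False.
In (C || D || Q) only C is left, so C = True.
All clauses satisfied.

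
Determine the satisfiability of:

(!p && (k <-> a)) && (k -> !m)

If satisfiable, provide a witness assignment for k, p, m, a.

k: False; p: False; m: False; a: False

  !p && (k <-> a) = True
    !p = True
    k <-> a = True
  k -> !m = True
    !m = True
Both conjuncts True, so the formula holds.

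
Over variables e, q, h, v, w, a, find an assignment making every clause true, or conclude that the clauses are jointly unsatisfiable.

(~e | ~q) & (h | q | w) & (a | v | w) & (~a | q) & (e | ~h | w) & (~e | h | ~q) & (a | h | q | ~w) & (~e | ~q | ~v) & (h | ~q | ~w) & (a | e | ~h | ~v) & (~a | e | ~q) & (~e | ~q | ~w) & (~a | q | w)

Set e = False.
Set q = True.
  then (~a | e | ~q) forces a = False.
Set h = True.
  then (e | ~h | w) forces w = True.
  then (a | e | ~h | ~v) forces v = False.
All clauses satisfied.

e=F; q=T; h=T; v=F; w=T; a=F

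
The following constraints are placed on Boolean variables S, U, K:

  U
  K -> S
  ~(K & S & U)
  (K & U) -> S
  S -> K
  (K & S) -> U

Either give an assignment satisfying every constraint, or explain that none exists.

Unit clause (U) forces U = True.
Set S = False.
  then (~K | S | ~U) forces K = False.
Check each clause:
  (U): U holds.
  (~K | S | ~U): ~K holds.
  (~K | ~S | ~U): ~K holds.
  (~K | S): ~K holds.
  (K | ~S): ~S holds.
  (~K | ~S | U): ~K holds.
All clauses satisfied.

S=F; U=T; K=F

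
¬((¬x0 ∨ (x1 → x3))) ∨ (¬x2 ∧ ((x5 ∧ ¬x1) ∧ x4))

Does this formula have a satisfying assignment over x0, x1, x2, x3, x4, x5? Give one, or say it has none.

x0: False, x1: False, x2: False, x3: True, x4: True, x5: True

  ¬((¬x0 ∨ (x1 → x3))) ∨ (¬x2 ∧ ((x5 ∧ ¬x1) ∧ x4)) = True
    ¬((¬x0 ∨ (x1 → x3))) = False
      ¬x0 ∨ (x1 → x3) = True
        ¬x0 = True
        x1 → x3 = True
    ¬x2 ∧ ((x5 ∧ ¬x1) ∧ x4) = True
      ¬x2 = True
      (x5 ∧ ¬x1) ∧ x4 = True
        x5 ∧ ¬x1 = True
          ¬x1 = True
The formula evaluates to True.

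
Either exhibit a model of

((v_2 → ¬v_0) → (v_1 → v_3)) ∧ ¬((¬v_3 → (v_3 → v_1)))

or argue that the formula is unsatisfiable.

The conjunct ¬((¬v_3 → (v_3 → v_1))) is unsatisfiable on its own:
  v_1=F, v_3=F: evaluates to False.
  v_1=F, v_3=T: evaluates to False.
  v_1=T, v_3=F: evaluates to False.
  v_1=T, v_3=T: evaluates to False.
So the whole conjunction is unsatisfiable.

UNSATISFIABLE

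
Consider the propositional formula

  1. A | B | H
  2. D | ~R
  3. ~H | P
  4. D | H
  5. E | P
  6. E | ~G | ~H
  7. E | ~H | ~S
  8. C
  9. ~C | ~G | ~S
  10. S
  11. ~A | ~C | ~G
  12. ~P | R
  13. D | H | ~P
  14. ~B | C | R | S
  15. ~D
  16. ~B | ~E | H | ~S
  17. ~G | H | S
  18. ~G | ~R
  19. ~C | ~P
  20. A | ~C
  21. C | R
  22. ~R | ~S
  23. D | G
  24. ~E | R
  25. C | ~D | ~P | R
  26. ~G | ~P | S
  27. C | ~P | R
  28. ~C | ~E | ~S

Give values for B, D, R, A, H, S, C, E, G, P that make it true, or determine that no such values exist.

Case D = True:
  Clause (~D) is falsified — contradiction.
Case D = False:
  (D | ~R) forces R = False.
  (D | H) forces H = True.
  (~H | P) forces P = True.
  Clause (~P | R) is falsified — contradiction.
Both cases fail, so the formula is unsatisfiable.

The formula is unsatisfiable.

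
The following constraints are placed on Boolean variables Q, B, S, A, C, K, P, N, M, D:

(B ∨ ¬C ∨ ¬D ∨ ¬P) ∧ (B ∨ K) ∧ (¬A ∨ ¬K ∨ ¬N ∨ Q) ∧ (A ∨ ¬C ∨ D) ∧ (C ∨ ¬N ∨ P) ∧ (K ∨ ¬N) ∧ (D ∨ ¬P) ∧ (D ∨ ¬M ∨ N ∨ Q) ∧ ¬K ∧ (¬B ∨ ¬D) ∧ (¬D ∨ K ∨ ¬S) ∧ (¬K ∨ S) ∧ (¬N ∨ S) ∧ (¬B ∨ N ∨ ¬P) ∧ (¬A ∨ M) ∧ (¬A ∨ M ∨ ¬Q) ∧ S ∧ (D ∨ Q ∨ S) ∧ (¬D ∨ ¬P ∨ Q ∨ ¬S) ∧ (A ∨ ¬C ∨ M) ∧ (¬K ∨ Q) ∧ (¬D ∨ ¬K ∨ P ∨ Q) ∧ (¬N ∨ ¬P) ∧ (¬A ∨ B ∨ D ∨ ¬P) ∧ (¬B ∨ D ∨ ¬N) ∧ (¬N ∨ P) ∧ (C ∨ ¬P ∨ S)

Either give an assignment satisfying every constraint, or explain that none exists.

Unit clause (¬K) forces K = False.
Unit clause (S) forces S = True.
In (B ∨ K) only B is left, so B = True.
In (K ∨ ¬N) only ¬N is left, so N = False.
In (¬B ∨ ¬D) only ¬D is left, so D = False.
In (¬B ∨ N ∨ ¬P) only ¬P is left, so P = False.
Set Q = True.
Set A = True.
  then (¬A ∨ M) forces M = True.
Set C = True.
All clauses satisfied.

Q = True, B = True, S = True, A = True, C = True, K = False, P = False, N = False, M = True, D = False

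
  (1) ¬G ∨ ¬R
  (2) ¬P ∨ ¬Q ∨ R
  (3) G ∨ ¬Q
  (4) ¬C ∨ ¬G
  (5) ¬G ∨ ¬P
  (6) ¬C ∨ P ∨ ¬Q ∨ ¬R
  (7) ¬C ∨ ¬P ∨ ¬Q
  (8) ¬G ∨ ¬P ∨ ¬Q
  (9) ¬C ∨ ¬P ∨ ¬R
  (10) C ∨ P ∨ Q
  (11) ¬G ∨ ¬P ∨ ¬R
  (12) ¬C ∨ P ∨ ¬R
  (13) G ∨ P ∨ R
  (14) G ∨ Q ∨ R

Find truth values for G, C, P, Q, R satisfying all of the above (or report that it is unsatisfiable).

Set G = True.
  then (¬G ∨ ¬R) forces R = False.
  then (¬C ∨ ¬G) forces C = False.
  then (¬G ∨ ¬P) forces P = False.
  then (C ∨ P ∨ Q) forces Q = True.
All clauses satisfied.

G=T, C=F, P=F, Q=T, R=F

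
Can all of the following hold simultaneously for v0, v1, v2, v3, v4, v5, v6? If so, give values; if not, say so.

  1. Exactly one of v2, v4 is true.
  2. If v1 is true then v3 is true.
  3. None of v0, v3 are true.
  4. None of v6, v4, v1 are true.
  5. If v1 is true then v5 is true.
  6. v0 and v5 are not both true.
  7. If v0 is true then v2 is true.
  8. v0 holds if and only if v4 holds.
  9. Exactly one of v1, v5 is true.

v0 = False, v1 = False, v2 = True, v3 = False, v4 = False, v5 = True, v6 = False

  (1) {v2, v4}: 1 true — exactly one ✓
  (2) v1=F ⇒ v3: vacuous ✓
  (3) {v0, v3}: 0 true — none ✓
  (4) {v6, v4, v1}: 0 true — none ✓
  (5) v1=F ⇒ v5: vacuous ✓
  (6) v0=F, v5=T — not both ✓
  (7) v0=F ⇒ v2: vacuous ✓
  (8) v0=F, v4=F — same ✓
  (9) {v1, v5}: 1 true — exactly one ✓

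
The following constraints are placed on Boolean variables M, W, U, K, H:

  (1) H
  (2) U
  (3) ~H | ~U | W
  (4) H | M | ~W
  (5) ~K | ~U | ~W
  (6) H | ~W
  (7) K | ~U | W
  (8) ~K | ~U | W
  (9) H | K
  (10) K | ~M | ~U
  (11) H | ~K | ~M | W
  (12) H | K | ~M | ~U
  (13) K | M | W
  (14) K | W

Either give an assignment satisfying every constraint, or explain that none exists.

Unit clause (H) forces H = True.
Unit clause (U) forces U = True.
In (~H | ~U | W) only W is left, so W = True.
In (~K | ~U | ~W) only ~K is left, so K = False.
In (K | ~M | ~U) only ~M is left, so M = False.
All clauses satisfied.

M=F, W=T, U=T, K=F, H=T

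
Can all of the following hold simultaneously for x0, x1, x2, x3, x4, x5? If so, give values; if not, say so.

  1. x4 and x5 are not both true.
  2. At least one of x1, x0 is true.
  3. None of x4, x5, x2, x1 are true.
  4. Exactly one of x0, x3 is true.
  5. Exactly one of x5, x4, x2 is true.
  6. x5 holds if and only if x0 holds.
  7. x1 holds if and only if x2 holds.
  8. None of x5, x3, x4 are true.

No satisfying assignment exists.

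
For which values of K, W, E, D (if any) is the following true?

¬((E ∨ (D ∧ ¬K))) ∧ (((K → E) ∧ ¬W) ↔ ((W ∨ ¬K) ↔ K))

K: True; W: False; E: False; D: True

  ¬((E ∨ (D ∧ ¬K))) = True
    E ∨ (D ∧ ¬K) = False
      D ∧ ¬K = False
        ¬K = False
  ((K → E) ∧ ¬W) ↔ ((W ∨ ¬K) ↔ K) = True
    (K → E) ∧ ¬W = False
      K → E = False
      ¬W = True
    (W ∨ ¬K) ↔ K = False
      W ∨ ¬K = False
        ¬K = False
Both conjuncts True, so the formula holds.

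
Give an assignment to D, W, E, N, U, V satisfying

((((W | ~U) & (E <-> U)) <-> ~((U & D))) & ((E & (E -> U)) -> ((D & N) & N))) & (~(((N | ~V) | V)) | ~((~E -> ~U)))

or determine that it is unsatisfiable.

D=T, W=F, E=F, N=T, U=T, V=T

  (((W | ~U) & (E <-> U)) <-> ~((U & D))) & ((E & (E -> U)) -> ((D & N) & N)) = True
    ((W | ~U) & (E <-> U)) <-> ~((U & D)) = True
      (W | ~U) & (E <-> U) = False
        W | ~U = False
          ~U = False
        E <-> U = False
      ~((U & D)) = False
        U & D = True
    (E & (E -> U)) -> ((D & N) & N) = True
      E & (E -> U) = False
        E -> U = True
      (D & N) & N = True
        D & N = True
  ~(((N | ~V) | V)) | ~((~E -> ~U)) = True
    ~(((N | ~V) | V)) = False
      (N | ~V) | V = True
        N | ~V = True
          ~V = False
    ~((~E -> ~U)) = True
      ~E -> ~U = False
        ~E = True
        ~U = False
Both conjuncts True, so the formula holds.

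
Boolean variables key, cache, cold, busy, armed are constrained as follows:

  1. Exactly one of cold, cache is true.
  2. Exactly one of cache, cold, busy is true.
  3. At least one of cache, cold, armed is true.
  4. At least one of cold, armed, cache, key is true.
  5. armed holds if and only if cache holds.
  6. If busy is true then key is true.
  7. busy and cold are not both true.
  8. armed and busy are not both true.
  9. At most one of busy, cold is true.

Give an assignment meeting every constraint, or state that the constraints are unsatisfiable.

key = False, cache = False, cold = True, busy = False, armed = False

  (1) {cold, cache}: 1 true — exactly one ✓
  (2) {cache, cold, busy}: 1 true — exactly one ✓
  (3) {cache, cold, armed}: 1 true — at least one ✓
  (4) {cold, armed, cache, key}: 1 true — at least one ✓
  (5) armed=F, cache=F — same ✓
  (6) busy=F ⇒ key: vacuous ✓
  (7) busy=F, cold=T — not both ✓
  (8) armed=F, busy=F — not both ✓
  (9) {busy, cold}: 1 true — at most one ✓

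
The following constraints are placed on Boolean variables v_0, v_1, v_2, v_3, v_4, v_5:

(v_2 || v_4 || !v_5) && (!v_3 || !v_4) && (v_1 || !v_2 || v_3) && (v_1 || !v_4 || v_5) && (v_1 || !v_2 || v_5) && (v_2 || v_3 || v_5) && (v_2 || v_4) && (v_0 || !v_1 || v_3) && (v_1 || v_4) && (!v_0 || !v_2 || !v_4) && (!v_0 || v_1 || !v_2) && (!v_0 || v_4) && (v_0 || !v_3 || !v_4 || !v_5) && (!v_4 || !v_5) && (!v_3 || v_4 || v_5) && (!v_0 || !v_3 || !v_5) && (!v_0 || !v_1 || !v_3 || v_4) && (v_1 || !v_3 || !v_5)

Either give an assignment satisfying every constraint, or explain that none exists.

Set v_0 = False.
Try v_1 = False:
  (v_1 || v_4) forces v_4 = True.
  (!v_3 || !v_4) forces v_3 = False.
  (v_1 || !v_2 || v_3) forces v_2 = False.
  (v_1 || !v_4 || v_5) forces v_5 = True.
  clause (!v_4 || !v_5) is falsified — backtrack.
So v_1 = True.
  then (v_0 || !v_1 || v_3) forces v_3 = True.
  then (!v_3 || !v_4) forces v_4 = False.
  then (v_2 || v_4) forces v_2 = True.
  then (!v_3 || v_4 || v_5) forces v_5 = True.
All clauses satisfied.

v_0: False, v_1: True, v_2: True, v_3: True, v_4: False, v_5: True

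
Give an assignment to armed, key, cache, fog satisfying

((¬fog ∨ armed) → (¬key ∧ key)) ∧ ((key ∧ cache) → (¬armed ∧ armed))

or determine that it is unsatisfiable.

armed = False, key = False, cache = False, fog = True

  (¬fog ∨ armed) → (¬key ∧ key) = True
    ¬fog ∨ armed = False
      ¬fog = False
    ¬key ∧ key = False
      ¬key = True
  (key ∧ cache) → (¬armed ∧ armed) = True
    key ∧ cache = False
    ¬armed ∧ armed = False
      ¬armed = True
Both conjuncts True, so the formula holds.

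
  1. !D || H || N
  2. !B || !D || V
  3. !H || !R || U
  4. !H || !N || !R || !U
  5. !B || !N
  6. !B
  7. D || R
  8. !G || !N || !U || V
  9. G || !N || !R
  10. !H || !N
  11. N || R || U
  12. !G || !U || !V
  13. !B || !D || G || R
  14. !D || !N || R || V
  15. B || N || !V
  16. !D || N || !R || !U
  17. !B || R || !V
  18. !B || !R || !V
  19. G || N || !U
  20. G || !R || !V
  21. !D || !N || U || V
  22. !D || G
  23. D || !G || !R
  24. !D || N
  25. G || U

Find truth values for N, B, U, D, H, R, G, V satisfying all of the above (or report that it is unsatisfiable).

Unit clause (!B) forces B = False.
Set N = True.
  then (!H || !N) forces H = False.
Set U = False.
  then (G || U) forces G = True.
Try D = False:
  (D || R) forces R = True.
  clause (D || !G || !R) is falsified — backtrack.
So D = True.
  then (!D || !N || U || V) forces V = True.
Set R = False.
All clauses satisfied.

N=T; B=F; U=F; D=T; H=F; R=F; G=T; V=T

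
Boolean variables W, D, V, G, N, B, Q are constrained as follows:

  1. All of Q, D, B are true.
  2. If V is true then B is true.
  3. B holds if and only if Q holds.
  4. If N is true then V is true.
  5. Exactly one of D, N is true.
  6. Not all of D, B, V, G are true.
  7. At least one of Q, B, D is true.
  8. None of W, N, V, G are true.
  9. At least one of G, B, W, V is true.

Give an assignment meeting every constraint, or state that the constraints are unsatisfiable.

W=F, D=T, V=F, G=F, N=F, B=T, Q=T

  (1) {Q, D, B}: all 3 true ✓
  (2) V=F ⇒ B: vacuous ✓
  (3) B=T, Q=T — same ✓
  (4) N=F ⇒ V: vacuous ✓
  (5) {D, N}: 1 true — exactly one ✓
  (6) {D, B, V, G}: 2/4 true — not all ✓
  (7) {Q, B, D}: 3 true — at least one ✓
  (8) {W, N, V, G}: 0 true — none ✓
  (9) {G, B, W, V}: 1 true — at least one ✓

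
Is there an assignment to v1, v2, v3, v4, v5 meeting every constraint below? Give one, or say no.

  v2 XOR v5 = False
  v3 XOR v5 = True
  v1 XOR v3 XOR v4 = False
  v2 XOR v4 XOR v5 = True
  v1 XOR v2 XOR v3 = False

v1=T; v2=T; v3=F; v4=T; v5=T

v2 XOR v5 = T XOR T = False ✓
v3 XOR v5 = F XOR T = True ✓
v1 XOR v3 XOR v4 = T XOR F XOR T = False ✓
v2 XOR v4 XOR v5 = T XOR T XOR T = True ✓
v1 XOR v2 XOR v3 = T XOR T XOR F = False ✓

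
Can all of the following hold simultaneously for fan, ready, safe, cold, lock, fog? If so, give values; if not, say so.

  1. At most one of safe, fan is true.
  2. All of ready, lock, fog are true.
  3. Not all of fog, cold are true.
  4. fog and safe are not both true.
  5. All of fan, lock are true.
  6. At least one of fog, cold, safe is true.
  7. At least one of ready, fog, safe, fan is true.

fan=T, ready=T, safe=F, cold=F, lock=T, fog=T

  (1) {safe, fan}: 1 true — at most one ✓
  (2) {ready, lock, fog}: all 3 true ✓
  (3) {fog, cold}: 1/2 true — not all ✓
  (4) fog=T, safe=F — not both ✓
  (5) {fan, lock}: all 2 true ✓
  (6) {fog, cold, safe}: 1 true — at least one ✓
  (7) {ready, fog, safe, fan}: 3 true — at least one ✓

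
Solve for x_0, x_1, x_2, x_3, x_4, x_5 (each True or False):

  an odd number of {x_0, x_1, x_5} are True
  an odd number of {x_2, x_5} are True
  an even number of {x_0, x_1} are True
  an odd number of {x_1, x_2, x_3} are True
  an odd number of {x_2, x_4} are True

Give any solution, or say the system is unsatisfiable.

x_0 = False, x_1 = False, x_2 = False, x_3 = True, x_4 = True, x_5 = True

{x_0, x_1, x_5}: 1 true → odd ✓
{x_2, x_5}: 1 true → odd ✓
{x_0, x_1}: 0 true → even ✓
{x_1, x_2, x_3}: 1 true → odd ✓
{x_2, x_4}: 1 true → odd ✓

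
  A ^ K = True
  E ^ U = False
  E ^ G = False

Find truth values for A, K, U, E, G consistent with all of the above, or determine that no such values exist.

A = False; K = True; U = False; E = False; G = False

A ^ K = F ^ T = True ✓
E ^ U = F ^ F = False ✓
E ^ G = F ^ F = False ✓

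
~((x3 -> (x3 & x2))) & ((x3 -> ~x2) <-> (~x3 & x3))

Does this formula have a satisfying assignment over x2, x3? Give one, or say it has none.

Case x3 = True: the formula simplifies to ~x2 & x2.
  x2 = True: the conjunct ~x2 is False.
  x2 = False: the conjunct x2 is False.
Case x3 = False: the conjunct ~((x3 -> (x3 & x2))) becomes ~((False -> False)) = False.
Both cases fail — unsatisfiable.

Unsatisfiable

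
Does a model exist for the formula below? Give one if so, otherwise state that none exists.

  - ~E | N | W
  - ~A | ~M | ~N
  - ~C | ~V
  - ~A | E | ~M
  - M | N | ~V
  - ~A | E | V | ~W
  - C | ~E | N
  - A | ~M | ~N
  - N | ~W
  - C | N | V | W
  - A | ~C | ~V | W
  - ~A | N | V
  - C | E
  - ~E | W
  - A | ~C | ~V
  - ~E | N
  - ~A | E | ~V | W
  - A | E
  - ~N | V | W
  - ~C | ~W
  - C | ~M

M=F, E=T, A=F, V=F, W=T, C=F, N=T

Set M = False.
Set E = True.
  then (~E | W) forces W = True.
  then (~E | N) forces N = True.
  then (~C | ~W) forces C = False.
Set A = False.
Set V = False.
All clauses satisfied.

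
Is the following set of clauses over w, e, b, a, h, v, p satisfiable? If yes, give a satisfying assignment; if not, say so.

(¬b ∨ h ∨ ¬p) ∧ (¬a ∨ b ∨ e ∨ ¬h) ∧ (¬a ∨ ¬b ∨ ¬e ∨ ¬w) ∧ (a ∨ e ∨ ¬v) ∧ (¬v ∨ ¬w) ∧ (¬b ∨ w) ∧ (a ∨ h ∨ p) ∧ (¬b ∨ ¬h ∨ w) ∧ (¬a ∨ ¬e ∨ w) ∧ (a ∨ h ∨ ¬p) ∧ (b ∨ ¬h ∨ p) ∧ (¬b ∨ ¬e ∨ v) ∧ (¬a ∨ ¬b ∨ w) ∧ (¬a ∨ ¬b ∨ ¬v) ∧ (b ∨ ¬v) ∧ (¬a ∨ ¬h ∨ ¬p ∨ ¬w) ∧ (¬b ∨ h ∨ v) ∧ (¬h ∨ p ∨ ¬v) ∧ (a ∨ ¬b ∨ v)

Set w = False.
  then (¬b ∨ w) forces b = False.
  then (b ∨ ¬v) forces v = False.
Set e = False.
Set a = True.
  then (¬a ∨ b ∨ e ∨ ¬h) forces h = False.
Set p = True.
All clauses satisfied.

w=F, e=F, b=F, a=T, h=F, v=F, p=T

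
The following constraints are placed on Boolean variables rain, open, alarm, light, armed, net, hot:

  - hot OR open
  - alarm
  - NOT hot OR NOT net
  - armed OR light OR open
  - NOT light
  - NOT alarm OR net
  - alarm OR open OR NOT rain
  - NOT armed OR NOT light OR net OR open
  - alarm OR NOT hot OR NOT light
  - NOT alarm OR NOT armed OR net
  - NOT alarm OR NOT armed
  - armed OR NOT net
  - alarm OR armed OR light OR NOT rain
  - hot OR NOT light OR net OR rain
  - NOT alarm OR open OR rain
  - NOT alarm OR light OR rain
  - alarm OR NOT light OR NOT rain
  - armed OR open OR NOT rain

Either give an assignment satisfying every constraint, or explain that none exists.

UNSATISFIABLE

Case alarm = True:
  (NOT light) forces light = False.
  (NOT alarm OR net) forces net = True.
  (NOT hot OR NOT net) forces hot = False.
  (hot OR open) forces open = True.
  (NOT alarm OR NOT armed) forces armed = False.
  Clause (armed OR NOT net) is falsified — contradiction.
Case alarm = False:
  Clause (alarm) is falsified — contradiction.
Both cases fail, so the formula is unsatisfiable.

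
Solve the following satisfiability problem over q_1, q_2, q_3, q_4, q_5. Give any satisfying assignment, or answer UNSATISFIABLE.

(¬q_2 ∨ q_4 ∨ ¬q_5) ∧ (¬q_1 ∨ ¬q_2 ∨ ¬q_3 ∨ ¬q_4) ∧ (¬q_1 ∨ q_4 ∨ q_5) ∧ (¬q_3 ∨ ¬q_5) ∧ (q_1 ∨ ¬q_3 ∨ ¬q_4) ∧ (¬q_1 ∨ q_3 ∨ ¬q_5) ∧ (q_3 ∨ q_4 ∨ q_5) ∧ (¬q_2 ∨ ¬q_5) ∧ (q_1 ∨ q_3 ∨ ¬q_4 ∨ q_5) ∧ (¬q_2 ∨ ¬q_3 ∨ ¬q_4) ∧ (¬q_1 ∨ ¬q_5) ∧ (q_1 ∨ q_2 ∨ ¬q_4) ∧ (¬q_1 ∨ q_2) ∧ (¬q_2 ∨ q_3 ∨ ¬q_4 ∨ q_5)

Set q_1 = False.
Set q_2 = True.
  then (¬q_2 ∨ ¬q_5) forces q_5 = False.
Try q_3 = False:
  (q_3 ∨ q_4 ∨ q_5) forces q_4 = True.
  clause (q_1 ∨ q_3 ∨ ¬q_4 ∨ q_5) is falsified — backtrack.
So q_3 = True.
  then (q_1 ∨ ¬q_3 ∨ ¬q_4) forces q_4 = False.
All clauses satisfied.

q_1 = False; q_2 = True; q_3 = True; q_4 = False; q_5 = False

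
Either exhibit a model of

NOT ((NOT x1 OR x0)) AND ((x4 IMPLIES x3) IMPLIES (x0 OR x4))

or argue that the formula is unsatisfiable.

x0 = False; x1 = True; x3 = True; x4 = True

  NOT ((NOT x1 OR x0)) = True
    NOT x1 OR x0 = False
      NOT x1 = False
  (x4 IMPLIES x3) IMPLIES (x0 OR x4) = True
    x4 IMPLIES x3 = True
    x0 OR x4 = True
Both conjuncts True, so the formula holds.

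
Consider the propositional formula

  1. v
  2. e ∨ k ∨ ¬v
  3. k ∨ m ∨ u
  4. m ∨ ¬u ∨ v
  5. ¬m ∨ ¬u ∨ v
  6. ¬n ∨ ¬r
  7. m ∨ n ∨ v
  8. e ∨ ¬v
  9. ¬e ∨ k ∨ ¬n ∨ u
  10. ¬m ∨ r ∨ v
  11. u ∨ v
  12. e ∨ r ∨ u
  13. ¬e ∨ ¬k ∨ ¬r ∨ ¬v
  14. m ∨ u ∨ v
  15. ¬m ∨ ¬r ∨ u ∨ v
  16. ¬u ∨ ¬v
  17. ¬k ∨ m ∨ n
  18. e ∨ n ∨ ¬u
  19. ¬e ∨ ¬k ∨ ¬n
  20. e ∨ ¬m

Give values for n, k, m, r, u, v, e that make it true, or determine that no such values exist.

Unit clause (v) forces v = True.
In (e ∨ ¬v) only e is left, so e = True.
In (¬u ∨ ¬v) only ¬u is left, so u = False.
Try n = True:
  (¬n ∨ ¬r) forces r = False.
  (¬e ∨ k ∨ ¬n ∨ u) forces k = True.
  clause (¬e ∨ ¬k ∨ ¬n) is falsified — backtrack.
So n = False.
Set k = False.
  then (k ∨ m ∨ u) forces m = True.
Set r = False.
All clauses satisfied.

n = False; k = False; m = True; r = False; u = False; v = True; e = True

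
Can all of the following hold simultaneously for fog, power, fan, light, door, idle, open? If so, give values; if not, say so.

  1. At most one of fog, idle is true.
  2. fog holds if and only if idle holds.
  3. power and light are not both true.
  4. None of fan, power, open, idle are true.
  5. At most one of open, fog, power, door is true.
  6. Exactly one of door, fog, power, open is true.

fog: False, power: False, fan: False, light: True, door: True, idle: False, open: False

  (1) {fog, idle}: 0 true — at most one ✓
  (2) fog=F, idle=F — same ✓
  (3) power=F, light=T — not both ✓
  (4) {fan, power, open, idle}: 0 true — none ✓
  (5) {open, fog, power, door}: 1 true — at most one ✓
  (6) {door, fog, power, open}: 1 true — exactly one ✓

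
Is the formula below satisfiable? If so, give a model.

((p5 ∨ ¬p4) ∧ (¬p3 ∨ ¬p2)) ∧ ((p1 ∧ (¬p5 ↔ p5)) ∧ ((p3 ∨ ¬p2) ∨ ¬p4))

The conjunct ¬p5 ↔ p5 is unsatisfiable on its own:
  p5=F: evaluates to False.
  p5=T: evaluates to False.
So the whole conjunction is unsatisfiable.

Unsatisfiable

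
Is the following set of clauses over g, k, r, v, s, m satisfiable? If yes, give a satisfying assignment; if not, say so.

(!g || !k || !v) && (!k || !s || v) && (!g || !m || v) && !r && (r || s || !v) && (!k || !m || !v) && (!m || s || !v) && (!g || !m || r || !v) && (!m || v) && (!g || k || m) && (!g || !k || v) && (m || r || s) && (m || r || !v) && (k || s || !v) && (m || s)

Unit clause (!r) forces r = False.
Set g = False.
Set k = False.
Set v = False.
  then (!m || v) forces m = False.
  then (m || r || s) forces s = True.
All clauses satisfied.

g: False; k: False; r: False; v: False; s: True; m: False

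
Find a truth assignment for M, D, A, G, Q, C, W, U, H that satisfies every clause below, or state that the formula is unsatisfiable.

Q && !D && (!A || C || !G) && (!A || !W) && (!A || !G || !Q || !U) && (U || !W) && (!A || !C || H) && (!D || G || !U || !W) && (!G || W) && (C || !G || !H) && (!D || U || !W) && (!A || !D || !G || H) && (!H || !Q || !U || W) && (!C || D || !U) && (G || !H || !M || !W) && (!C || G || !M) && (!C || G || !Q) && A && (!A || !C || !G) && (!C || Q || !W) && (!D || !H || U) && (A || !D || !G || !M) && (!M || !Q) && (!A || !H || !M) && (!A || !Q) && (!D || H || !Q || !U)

Unsatisfiable — no assignment works.

Case A = True:
  (Q) forces Q = True.
  Clause (!A || !Q) is falsified — contradiction.
Case A = False:
  Clause (A) is falsified — contradiction.
Both cases fail, so the formula is unsatisfiable.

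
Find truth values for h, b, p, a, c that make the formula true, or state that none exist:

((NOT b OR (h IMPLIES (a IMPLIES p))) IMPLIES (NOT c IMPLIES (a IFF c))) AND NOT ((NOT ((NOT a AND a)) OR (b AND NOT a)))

The conjunct NOT ((NOT ((NOT a AND a)) OR (b AND NOT a))) is unsatisfiable on its own:
  b=F, a=F: evaluates to False.
  b=F, a=T: evaluates to False.
  b=T, a=F: evaluates to False.
  b=T, a=T: evaluates to False.
So the whole conjunction is unsatisfiable.

No satisfying assignment exists.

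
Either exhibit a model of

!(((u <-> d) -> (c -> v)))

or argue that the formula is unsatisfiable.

d = False, c = True, v = False, u = False

  !(((u <-> d) -> (c -> v))) = True
    (u <-> d) -> (c -> v) = False
      u <-> d = True
      c -> v = False
The formula evaluates to True.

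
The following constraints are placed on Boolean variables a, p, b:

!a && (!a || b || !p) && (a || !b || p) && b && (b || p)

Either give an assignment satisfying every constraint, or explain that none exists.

a: False; p: True; b: True

Unit clause (!a) forces a = False.
Unit clause (b) forces b = True.
In (a || !b || p) only p is left, so p = True.
Check each clause:
  (!a): !a holds.
  (!a || b || !p): !a holds.
  (a || !b || p): p holds.
  (b): b holds.
  (b || p): b holds.
All clauses satisfied.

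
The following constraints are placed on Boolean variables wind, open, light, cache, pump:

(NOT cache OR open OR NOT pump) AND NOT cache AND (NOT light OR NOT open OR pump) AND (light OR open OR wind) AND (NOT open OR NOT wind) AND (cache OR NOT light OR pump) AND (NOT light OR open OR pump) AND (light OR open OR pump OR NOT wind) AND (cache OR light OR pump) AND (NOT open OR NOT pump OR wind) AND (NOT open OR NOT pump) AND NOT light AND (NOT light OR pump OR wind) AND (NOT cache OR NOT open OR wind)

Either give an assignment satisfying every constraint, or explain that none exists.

Unit clause (NOT cache) forces cache = False.
Unit clause (NOT light) forces light = False.
In (cache OR light OR pump) only pump is left, so pump = True.
In (NOT open OR NOT pump) only NOT open is left, so open = False.
In (light OR open OR wind) only wind is left, so wind = True.
All clauses satisfied.

wind = True, open = False, light = False, cache = False, pump = True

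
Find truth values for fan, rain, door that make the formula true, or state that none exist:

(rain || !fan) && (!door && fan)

fan: True, rain: True, door: False

  rain || !fan = True
    !fan = False
  !door && fan = True
    !door = True
Both conjuncts True, so the formula holds.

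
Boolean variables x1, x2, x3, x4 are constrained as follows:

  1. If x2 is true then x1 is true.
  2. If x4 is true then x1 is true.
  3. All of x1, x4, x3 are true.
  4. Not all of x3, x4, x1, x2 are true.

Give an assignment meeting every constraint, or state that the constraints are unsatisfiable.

x1 = True, x2 = False, x3 = True, x4 = True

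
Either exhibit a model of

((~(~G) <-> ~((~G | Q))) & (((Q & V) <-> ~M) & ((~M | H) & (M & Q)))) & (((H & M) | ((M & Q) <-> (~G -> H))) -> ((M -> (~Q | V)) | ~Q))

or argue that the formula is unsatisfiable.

Case Q = True: the formula simplifies to (~G & ((V <-> ~M) & ((~M | H) & M))) & (((H & M) | (M <-> (~G -> H))) -> (M -> V)).
  M = True: simplifies to (~G & (~V & H)) & ((H | (~G -> H)) -> V).
    H = True: simplifies to (~G & ~V) & V.
      V = True: the conjunct ~V is False.
      V = False: the conjunct V is False.
    H = False: the conjunct H is False.
  M = False: the conjunct M is False.
Case Q = False: the conjunct Q is False.
Both cases fail — unsatisfiable.

Unsatisfiable — no assignment works.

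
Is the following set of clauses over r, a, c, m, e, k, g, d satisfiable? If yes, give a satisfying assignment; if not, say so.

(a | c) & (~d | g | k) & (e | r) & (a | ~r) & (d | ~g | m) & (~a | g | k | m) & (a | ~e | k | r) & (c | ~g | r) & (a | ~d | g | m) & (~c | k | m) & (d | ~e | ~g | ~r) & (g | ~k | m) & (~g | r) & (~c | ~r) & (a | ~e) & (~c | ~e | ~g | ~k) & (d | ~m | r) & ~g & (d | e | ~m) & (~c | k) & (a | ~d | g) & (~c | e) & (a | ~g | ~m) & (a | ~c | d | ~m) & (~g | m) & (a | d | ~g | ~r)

r=F; a=T; c=T; m=T; e=T; k=T; g=F; d=T

Unit clause (~g) forces g = False.
Set r = False.
  then (e | r) forces e = True.
  then (a | ~e) forces a = True.
Set c = True.
  then (~c | k) forces k = True.
  then (g | ~k | m) forces m = True.
  then (d | ~m | r) forces d = True.
All clauses satisfied.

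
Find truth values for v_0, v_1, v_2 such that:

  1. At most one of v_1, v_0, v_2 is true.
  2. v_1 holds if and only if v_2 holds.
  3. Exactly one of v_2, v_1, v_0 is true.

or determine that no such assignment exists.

v_0=T; v_1=F; v_2=F

  (1) {v_1, v_0, v_2}: 1 true — at most one ✓
  (2) v_1=F, v_2=F — same ✓
  (3) {v_2, v_1, v_0}: 1 true — exactly one ✓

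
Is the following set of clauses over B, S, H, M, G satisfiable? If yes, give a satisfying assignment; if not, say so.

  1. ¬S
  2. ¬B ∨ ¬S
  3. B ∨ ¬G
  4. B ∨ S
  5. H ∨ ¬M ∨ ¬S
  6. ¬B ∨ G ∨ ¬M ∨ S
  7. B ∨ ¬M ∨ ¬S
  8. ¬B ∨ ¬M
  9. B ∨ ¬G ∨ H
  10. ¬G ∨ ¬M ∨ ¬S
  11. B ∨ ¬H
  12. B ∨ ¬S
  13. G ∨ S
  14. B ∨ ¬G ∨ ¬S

Unit clause (¬S) forces S = False.
In (B ∨ S) only B is left, so B = True.
In (¬B ∨ ¬M) only ¬M is left, so M = False.
In (G ∨ S) only G is left, so G = True.
Set H = True.
All clauses satisfied.

B = True, S = False, H = True, M = False, G = True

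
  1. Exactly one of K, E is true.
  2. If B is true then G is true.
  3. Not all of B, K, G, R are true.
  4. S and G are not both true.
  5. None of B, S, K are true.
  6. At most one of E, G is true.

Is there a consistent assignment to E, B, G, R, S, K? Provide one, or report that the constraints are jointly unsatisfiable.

E: True, B: False, G: False, R: False, S: False, K: False

  (1) {K, E}: 1 true — exactly one ✓
  (2) B=F ⇒ G: vacuous ✓
  (3) {B, K, G, R}: 0/4 true — not all ✓
  (4) S=F, G=F — not both ✓
  (5) {B, S, K}: 0 true — none ✓
  (6) {E, G}: 1 true — at most one ✓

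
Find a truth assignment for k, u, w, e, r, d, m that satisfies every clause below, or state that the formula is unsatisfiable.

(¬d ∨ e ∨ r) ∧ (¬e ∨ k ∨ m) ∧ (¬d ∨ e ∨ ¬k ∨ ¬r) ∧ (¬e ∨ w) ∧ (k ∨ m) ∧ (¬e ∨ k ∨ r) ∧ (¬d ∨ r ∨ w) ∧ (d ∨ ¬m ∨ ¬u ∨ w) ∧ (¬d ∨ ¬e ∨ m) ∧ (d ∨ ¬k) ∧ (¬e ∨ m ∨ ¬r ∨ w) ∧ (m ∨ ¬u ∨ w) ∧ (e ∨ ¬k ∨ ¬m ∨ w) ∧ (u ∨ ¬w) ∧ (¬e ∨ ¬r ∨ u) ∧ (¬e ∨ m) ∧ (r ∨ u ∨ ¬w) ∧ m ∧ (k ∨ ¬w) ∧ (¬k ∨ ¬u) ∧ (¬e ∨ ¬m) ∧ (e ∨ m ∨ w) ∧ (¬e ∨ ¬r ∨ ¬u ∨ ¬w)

k = False, u = False, w = False, e = False, r = True, d = False, m = True

Unit clause (m) forces m = True.
In (¬e ∨ ¬m) only ¬e is left, so e = False.
Try k = True:
  (d ∨ ¬k) forces d = True.
  (¬d ∨ e ∨ r) forces r = True.
  clause (¬d ∨ e ∨ ¬k ∨ ¬r) is falsified — backtrack.
So k = False.
  then (k ∨ ¬w) forces w = False.
Set u = False.
Set r = True.
Set d = False.
All clauses satisfied.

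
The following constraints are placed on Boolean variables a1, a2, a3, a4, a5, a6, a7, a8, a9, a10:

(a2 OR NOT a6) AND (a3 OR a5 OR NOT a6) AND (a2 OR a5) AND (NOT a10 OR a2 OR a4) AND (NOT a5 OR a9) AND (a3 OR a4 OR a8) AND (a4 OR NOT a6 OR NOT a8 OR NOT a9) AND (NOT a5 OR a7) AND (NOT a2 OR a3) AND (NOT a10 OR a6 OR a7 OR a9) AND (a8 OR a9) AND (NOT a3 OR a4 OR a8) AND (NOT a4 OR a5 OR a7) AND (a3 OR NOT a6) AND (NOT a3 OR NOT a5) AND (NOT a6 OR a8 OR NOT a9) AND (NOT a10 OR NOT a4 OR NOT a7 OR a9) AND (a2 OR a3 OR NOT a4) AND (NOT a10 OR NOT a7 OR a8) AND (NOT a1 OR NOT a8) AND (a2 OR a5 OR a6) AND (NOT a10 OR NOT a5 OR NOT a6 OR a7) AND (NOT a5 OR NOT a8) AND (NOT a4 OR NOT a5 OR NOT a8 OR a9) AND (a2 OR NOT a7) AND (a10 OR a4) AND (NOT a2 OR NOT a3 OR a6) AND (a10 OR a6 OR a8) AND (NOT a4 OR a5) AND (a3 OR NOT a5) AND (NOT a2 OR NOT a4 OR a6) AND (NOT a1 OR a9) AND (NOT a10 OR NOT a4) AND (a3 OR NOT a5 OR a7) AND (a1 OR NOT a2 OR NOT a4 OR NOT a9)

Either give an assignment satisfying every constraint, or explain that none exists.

Set a1 = False.
Try a2 = False:
  (a2 OR NOT a6) forces a6 = False.
  (a2 OR a5) forces a5 = True.
  (NOT a5 OR a9) forces a9 = True.
  (NOT a5 OR a7) forces a7 = True.
  clause (a2 OR NOT a7) is falsified — backtrack.
So a2 = True.
  then (NOT a2 OR a3) forces a3 = True.
  then (NOT a3 OR NOT a5) forces a5 = False.
  then (NOT a2 OR NOT a3 OR a6) forces a6 = True.
  then (NOT a4 OR a5) forces a4 = False.
  then (NOT a3 OR a4 OR a8) forces a8 = True.
  then (a10 OR a4) forces a10 = True.
  then (a4 OR NOT a6 OR NOT a8 OR NOT a9) forces a9 = False.
Set a7 = False.
All clauses satisfied.

a1 = False, a2 = True, a3 = True, a4 = False, a5 = False, a6 = True, a7 = False, a8 = True, a9 = False, a10 = True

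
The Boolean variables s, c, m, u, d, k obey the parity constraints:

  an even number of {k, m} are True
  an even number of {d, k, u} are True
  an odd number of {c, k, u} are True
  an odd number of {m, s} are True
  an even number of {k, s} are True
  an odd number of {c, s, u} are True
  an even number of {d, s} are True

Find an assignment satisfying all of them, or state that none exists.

Adding constraints 1, 4, 5 mod 2: every variable appears an even number of times on the left, so the left side is 0.
But the right sides sum to 1 (mod 2). 0 ≠ 1 — the system is inconsistent.

Unsatisfiable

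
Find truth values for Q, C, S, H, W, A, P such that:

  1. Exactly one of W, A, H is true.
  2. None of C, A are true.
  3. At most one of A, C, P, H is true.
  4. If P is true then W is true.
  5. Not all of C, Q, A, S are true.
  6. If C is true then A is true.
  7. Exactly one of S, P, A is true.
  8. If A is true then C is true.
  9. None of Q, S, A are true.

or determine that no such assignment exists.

Q = False, C = False, S = False, H = False, W = True, A = False, P = True

  (1) {W, A, H}: 1 true — exactly one ✓
  (2) {C, A}: 0 true — none ✓
  (3) {A, C, P, H}: 1 true — at most one ✓
  (4) P=T ⇒ W: T ✓
  (5) {C, Q, A, S}: 0/4 true — not all ✓
  (6) C=F ⇒ A: vacuous ✓
  (7) {S, P, A}: 1 true — exactly one ✓
  (8) A=F ⇒ C: vacuous ✓
  (9) {Q, S, A}: 0 true — none ✓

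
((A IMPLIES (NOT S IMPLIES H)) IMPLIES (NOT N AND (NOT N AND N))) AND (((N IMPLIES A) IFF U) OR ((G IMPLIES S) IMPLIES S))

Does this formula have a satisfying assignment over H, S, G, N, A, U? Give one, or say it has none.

H: False; S: False; G: True; N: True; A: True; U: True

  (A IMPLIES (NOT S IMPLIES H)) IMPLIES (NOT N AND (NOT N AND N)) = True
    A IMPLIES (NOT S IMPLIES H) = False
      NOT S IMPLIES H = False
        NOT S = True
    NOT N AND (NOT N AND N) = False
      NOT N = False
      NOT N AND N = False
        NOT N = False
  ((N IMPLIES A) IFF U) OR ((G IMPLIES S) IMPLIES S) = True
    (N IMPLIES A) IFF U = True
      N IMPLIES A = True
    (G IMPLIES S) IMPLIES S = True
      G IMPLIES S = False
Both conjuncts True, so the formula holds.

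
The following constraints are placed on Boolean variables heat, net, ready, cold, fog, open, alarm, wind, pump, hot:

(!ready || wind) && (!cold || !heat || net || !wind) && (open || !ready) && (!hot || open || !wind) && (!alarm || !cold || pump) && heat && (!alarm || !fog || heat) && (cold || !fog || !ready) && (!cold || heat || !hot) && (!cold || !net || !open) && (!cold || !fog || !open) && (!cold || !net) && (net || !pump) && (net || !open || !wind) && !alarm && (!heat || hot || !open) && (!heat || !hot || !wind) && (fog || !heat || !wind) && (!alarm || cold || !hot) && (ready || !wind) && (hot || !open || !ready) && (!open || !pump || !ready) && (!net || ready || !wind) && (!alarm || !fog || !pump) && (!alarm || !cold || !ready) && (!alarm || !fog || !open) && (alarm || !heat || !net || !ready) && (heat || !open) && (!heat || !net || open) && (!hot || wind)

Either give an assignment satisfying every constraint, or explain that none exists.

heat = True; net = False; ready = False; cold = False; fog = False; open = False; alarm = False; wind = False; pump = False; hot = False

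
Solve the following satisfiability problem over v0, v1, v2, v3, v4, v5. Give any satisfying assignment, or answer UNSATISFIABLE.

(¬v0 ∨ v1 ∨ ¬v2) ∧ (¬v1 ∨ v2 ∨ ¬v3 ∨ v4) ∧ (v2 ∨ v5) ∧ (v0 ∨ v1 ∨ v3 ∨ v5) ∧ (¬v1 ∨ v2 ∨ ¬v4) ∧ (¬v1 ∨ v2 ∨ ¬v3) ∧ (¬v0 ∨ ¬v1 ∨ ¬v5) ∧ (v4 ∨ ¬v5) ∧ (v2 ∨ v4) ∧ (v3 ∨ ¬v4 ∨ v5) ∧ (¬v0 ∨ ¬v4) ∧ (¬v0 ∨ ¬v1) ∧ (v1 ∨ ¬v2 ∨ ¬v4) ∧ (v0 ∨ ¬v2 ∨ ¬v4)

v0=F, v1=F, v2=T, v3=T, v4=F, v5=F

Try v0 = True:
  (¬v0 ∨ ¬v4) forces v4 = False.
  (v4 ∨ ¬v5) forces v5 = False.
  (v2 ∨ v5) forces v2 = True.
  (¬v0 ∨ v1 ∨ ¬v2) forces v1 = True.
  clause (¬v0 ∨ ¬v1) is falsified — backtrack.
So v0 = False.
Set v1 = False.
Set v2 = True.
  then (v1 ∨ ¬v2 ∨ ¬v4) forces v4 = False.
  then (v4 ∨ ¬v5) forces v5 = False.
  then (v0 ∨ v1 ∨ v3 ∨ v5) forces v3 = True.
All clauses satisfied.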